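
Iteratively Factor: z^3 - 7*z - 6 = (z - 3)*(z^2 + 3*z + 2) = (z - 3)*(z + 2)*(z + 1)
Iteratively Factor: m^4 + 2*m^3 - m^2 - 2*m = (m + 2)*(m^3 - m) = (m + 1)*(m + 2)*(m^2 - m) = m*(m + 1)*(m + 2)*(m - 1)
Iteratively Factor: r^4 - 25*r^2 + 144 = (r - 3)*(r^3 + 3*r^2 - 16*r - 48) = (r - 4)*(r - 3)*(r^2 + 7*r + 12) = (r - 4)*(r - 3)*(r + 3)*(r + 4)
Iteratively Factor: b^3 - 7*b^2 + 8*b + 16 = (b - 4)*(b^2 - 3*b - 4) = (b - 4)^2*(b + 1)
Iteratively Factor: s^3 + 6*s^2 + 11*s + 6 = (s + 2)*(s^2 + 4*s + 3) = (s + 1)*(s + 2)*(s + 3)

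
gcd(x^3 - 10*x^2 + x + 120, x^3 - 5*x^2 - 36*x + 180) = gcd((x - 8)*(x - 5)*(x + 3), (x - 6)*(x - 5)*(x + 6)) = x - 5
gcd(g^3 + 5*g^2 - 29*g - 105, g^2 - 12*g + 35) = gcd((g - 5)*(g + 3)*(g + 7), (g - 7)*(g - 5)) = g - 5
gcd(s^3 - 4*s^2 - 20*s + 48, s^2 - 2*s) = s - 2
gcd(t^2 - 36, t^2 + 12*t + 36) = t + 6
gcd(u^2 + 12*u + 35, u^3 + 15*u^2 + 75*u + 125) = u + 5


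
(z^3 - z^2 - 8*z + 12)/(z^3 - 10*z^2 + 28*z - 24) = (z + 3)/(z - 6)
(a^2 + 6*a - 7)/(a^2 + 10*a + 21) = (a - 1)/(a + 3)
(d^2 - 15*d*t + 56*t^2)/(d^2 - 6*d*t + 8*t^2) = (d^2 - 15*d*t + 56*t^2)/(d^2 - 6*d*t + 8*t^2)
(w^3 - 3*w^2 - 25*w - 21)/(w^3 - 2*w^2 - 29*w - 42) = (w + 1)/(w + 2)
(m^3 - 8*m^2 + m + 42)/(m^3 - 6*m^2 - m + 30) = (m - 7)/(m - 5)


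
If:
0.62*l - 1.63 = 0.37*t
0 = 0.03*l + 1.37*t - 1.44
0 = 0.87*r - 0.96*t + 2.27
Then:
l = 3.21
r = -1.53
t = 0.98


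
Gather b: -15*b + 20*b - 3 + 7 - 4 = 5*b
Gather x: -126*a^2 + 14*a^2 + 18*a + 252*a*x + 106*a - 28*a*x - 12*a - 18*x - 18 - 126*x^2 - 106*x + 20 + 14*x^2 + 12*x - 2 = -112*a^2 + 112*a - 112*x^2 + x*(224*a - 112)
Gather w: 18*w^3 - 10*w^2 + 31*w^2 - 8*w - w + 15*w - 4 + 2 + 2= 18*w^3 + 21*w^2 + 6*w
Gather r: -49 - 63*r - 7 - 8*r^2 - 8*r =-8*r^2 - 71*r - 56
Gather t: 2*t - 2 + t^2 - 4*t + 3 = t^2 - 2*t + 1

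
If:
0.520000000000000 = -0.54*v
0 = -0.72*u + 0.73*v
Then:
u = -0.98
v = -0.96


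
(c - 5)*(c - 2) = c^2 - 7*c + 10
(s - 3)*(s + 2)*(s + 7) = s^3 + 6*s^2 - 13*s - 42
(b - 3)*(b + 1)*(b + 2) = b^3 - 7*b - 6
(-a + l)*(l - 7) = -a*l + 7*a + l^2 - 7*l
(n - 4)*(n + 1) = n^2 - 3*n - 4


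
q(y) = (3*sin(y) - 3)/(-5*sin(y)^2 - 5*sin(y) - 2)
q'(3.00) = 3.14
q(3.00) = 0.92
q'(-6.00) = -1.89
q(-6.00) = 0.57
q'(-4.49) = 0.06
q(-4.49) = 0.01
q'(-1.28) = 1.91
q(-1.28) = 3.27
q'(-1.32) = 1.61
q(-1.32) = 3.20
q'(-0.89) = 5.57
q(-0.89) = 4.70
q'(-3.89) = 0.42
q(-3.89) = 0.12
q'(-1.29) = 1.83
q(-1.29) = 3.25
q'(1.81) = 0.06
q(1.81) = 0.01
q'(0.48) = -0.97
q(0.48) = 0.30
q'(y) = (10*sin(y)*cos(y) + 5*cos(y))*(3*sin(y) - 3)/(-5*sin(y)^2 - 5*sin(y) - 2)^2 + 3*cos(y)/(-5*sin(y)^2 - 5*sin(y) - 2) = 3*(5*sin(y)^2 - 10*sin(y) - 7)*cos(y)/(5*sin(y)^2 + 5*sin(y) + 2)^2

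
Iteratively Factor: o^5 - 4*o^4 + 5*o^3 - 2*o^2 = (o)*(o^4 - 4*o^3 + 5*o^2 - 2*o) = o*(o - 1)*(o^3 - 3*o^2 + 2*o) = o*(o - 1)^2*(o^2 - 2*o) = o*(o - 2)*(o - 1)^2*(o)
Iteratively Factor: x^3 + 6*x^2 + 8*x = (x)*(x^2 + 6*x + 8) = x*(x + 2)*(x + 4)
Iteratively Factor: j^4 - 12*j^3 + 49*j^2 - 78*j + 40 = (j - 4)*(j^3 - 8*j^2 + 17*j - 10) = (j - 4)*(j - 2)*(j^2 - 6*j + 5) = (j - 4)*(j - 2)*(j - 1)*(j - 5)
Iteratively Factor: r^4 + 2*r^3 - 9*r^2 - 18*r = (r - 3)*(r^3 + 5*r^2 + 6*r) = (r - 3)*(r + 2)*(r^2 + 3*r) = r*(r - 3)*(r + 2)*(r + 3)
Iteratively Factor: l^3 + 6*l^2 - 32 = (l + 4)*(l^2 + 2*l - 8) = (l + 4)^2*(l - 2)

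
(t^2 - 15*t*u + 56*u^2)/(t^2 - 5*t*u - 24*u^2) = (t - 7*u)/(t + 3*u)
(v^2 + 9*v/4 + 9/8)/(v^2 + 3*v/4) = (v + 3/2)/v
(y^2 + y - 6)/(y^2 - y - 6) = (-y^2 - y + 6)/(-y^2 + y + 6)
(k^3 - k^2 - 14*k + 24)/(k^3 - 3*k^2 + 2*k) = (k^2 + k - 12)/(k*(k - 1))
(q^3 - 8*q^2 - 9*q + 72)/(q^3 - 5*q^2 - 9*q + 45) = (q - 8)/(q - 5)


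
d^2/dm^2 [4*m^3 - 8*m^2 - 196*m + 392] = 24*m - 16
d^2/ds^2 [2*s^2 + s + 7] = 4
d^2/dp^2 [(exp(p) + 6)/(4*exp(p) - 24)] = 3*(exp(p) + 6)*exp(p)/(exp(3*p) - 18*exp(2*p) + 108*exp(p) - 216)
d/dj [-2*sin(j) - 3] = -2*cos(j)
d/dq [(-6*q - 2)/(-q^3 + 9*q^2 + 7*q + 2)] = 2*(-6*q^3 + 24*q^2 + 18*q + 1)/(q^6 - 18*q^5 + 67*q^4 + 122*q^3 + 85*q^2 + 28*q + 4)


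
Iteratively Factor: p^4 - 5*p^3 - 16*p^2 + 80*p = (p)*(p^3 - 5*p^2 - 16*p + 80) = p*(p + 4)*(p^2 - 9*p + 20) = p*(p - 5)*(p + 4)*(p - 4)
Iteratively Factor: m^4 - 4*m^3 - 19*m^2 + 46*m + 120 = (m - 5)*(m^3 + m^2 - 14*m - 24) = (m - 5)*(m + 2)*(m^2 - m - 12) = (m - 5)*(m + 2)*(m + 3)*(m - 4)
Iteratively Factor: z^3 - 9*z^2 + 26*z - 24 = (z - 2)*(z^2 - 7*z + 12) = (z - 3)*(z - 2)*(z - 4)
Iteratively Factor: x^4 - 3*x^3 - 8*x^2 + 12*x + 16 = (x + 2)*(x^3 - 5*x^2 + 2*x + 8) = (x - 2)*(x + 2)*(x^2 - 3*x - 4) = (x - 4)*(x - 2)*(x + 2)*(x + 1)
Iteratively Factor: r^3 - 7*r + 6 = (r + 3)*(r^2 - 3*r + 2) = (r - 2)*(r + 3)*(r - 1)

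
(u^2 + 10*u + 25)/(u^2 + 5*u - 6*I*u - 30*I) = (u + 5)/(u - 6*I)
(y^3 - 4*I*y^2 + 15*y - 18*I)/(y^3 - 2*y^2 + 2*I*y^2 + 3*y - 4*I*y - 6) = (y - 6*I)/(y - 2)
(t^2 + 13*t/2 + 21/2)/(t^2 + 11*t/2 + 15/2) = (2*t + 7)/(2*t + 5)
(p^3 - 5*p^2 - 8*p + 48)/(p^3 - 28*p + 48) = (p^2 - p - 12)/(p^2 + 4*p - 12)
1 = 1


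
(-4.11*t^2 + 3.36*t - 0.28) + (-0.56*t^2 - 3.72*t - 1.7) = -4.67*t^2 - 0.36*t - 1.98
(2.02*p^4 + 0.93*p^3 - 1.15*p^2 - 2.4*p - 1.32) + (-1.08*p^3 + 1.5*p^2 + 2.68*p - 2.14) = 2.02*p^4 - 0.15*p^3 + 0.35*p^2 + 0.28*p - 3.46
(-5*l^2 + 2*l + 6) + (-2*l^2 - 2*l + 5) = 11 - 7*l^2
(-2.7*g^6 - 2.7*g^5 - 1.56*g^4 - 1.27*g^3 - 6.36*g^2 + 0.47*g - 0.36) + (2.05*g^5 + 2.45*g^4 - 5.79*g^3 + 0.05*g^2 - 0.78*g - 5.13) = -2.7*g^6 - 0.65*g^5 + 0.89*g^4 - 7.06*g^3 - 6.31*g^2 - 0.31*g - 5.49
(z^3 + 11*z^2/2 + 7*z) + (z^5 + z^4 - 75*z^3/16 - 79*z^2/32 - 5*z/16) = z^5 + z^4 - 59*z^3/16 + 97*z^2/32 + 107*z/16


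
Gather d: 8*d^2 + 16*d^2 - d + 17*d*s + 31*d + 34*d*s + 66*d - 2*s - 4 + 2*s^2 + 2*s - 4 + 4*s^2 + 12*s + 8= 24*d^2 + d*(51*s + 96) + 6*s^2 + 12*s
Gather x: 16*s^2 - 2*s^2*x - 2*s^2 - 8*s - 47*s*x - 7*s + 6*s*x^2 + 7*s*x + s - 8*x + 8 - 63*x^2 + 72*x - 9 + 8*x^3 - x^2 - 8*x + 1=14*s^2 - 14*s + 8*x^3 + x^2*(6*s - 64) + x*(-2*s^2 - 40*s + 56)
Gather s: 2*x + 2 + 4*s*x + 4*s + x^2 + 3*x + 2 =s*(4*x + 4) + x^2 + 5*x + 4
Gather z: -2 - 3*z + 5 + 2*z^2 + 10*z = 2*z^2 + 7*z + 3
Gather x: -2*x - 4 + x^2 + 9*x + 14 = x^2 + 7*x + 10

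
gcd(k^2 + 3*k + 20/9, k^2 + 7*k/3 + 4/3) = k + 4/3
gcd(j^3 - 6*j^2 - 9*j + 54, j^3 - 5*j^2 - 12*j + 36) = j^2 - 3*j - 18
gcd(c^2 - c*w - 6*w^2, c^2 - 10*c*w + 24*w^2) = 1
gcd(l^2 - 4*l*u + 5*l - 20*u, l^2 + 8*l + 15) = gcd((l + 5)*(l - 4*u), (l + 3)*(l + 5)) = l + 5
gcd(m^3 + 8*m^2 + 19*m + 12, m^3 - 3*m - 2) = m + 1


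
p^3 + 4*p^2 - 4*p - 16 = (p - 2)*(p + 2)*(p + 4)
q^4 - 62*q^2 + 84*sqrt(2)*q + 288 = (q - 4*sqrt(2))*(q - 3*sqrt(2))*(q + sqrt(2))*(q + 6*sqrt(2))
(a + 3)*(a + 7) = a^2 + 10*a + 21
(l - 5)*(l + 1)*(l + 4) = l^3 - 21*l - 20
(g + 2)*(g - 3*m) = g^2 - 3*g*m + 2*g - 6*m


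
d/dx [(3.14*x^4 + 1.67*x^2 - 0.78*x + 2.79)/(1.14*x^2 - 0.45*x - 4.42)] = (7.1592*x^5 - 4.239*x^4 - 55.5152*x^3 + 0.1377*x^2 - 21.124*x + 4.7031)/(1.2996*x^4 - 1.026*x^3 - 9.8751*x^2 + 3.978*x + 19.5364)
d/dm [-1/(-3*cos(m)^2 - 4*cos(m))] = 2*(3*cos(m) + 2)*sin(m)/((3*cos(m) + 4)^2*cos(m)^2)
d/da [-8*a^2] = -16*a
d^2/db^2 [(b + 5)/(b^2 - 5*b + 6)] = 2*(-3*b*(b^2 - 5*b + 6) + (b + 5)*(2*b - 5)^2)/(b^2 - 5*b + 6)^3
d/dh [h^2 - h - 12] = 2*h - 1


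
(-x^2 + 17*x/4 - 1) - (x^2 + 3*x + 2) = -2*x^2 + 5*x/4 - 3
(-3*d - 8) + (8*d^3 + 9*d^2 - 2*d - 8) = 8*d^3 + 9*d^2 - 5*d - 16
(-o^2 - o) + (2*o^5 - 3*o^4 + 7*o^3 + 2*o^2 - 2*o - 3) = 2*o^5 - 3*o^4 + 7*o^3 + o^2 - 3*o - 3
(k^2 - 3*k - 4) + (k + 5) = k^2 - 2*k + 1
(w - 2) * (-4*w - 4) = -4*w^2 + 4*w + 8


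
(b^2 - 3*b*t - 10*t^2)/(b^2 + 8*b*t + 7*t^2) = (b^2 - 3*b*t - 10*t^2)/(b^2 + 8*b*t + 7*t^2)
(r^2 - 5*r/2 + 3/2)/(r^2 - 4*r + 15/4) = 2*(r - 1)/(2*r - 5)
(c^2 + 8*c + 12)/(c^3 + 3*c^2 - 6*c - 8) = (c^2 + 8*c + 12)/(c^3 + 3*c^2 - 6*c - 8)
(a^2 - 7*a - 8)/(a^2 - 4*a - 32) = (a + 1)/(a + 4)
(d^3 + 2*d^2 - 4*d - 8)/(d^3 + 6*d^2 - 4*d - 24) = (d + 2)/(d + 6)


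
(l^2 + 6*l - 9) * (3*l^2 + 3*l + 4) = 3*l^4 + 21*l^3 - 5*l^2 - 3*l - 36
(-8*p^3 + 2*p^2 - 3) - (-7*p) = -8*p^3 + 2*p^2 + 7*p - 3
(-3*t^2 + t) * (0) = 0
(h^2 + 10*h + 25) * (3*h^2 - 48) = 3*h^4 + 30*h^3 + 27*h^2 - 480*h - 1200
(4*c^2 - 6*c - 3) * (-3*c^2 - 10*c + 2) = -12*c^4 - 22*c^3 + 77*c^2 + 18*c - 6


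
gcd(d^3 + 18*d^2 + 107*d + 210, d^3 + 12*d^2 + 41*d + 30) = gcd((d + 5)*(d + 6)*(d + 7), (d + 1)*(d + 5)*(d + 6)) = d^2 + 11*d + 30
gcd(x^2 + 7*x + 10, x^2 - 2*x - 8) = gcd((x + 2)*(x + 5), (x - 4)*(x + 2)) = x + 2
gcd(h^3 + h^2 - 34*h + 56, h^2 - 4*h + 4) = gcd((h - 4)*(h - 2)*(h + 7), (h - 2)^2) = h - 2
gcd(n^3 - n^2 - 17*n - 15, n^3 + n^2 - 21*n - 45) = n^2 - 2*n - 15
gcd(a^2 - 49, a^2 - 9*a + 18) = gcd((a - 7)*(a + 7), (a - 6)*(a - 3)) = 1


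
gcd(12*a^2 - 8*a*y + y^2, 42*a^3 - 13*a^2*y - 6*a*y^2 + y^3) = -2*a + y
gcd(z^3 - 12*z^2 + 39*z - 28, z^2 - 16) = z - 4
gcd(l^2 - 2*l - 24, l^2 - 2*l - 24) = l^2 - 2*l - 24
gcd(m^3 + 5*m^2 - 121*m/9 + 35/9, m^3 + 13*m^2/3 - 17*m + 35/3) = m^2 + 16*m/3 - 35/3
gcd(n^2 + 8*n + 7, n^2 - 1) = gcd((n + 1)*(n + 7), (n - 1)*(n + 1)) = n + 1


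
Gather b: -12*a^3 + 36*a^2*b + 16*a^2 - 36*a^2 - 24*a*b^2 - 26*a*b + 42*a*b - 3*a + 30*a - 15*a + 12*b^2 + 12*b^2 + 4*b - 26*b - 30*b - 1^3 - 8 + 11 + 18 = -12*a^3 - 20*a^2 + 12*a + b^2*(24 - 24*a) + b*(36*a^2 + 16*a - 52) + 20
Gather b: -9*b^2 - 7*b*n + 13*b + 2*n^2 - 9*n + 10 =-9*b^2 + b*(13 - 7*n) + 2*n^2 - 9*n + 10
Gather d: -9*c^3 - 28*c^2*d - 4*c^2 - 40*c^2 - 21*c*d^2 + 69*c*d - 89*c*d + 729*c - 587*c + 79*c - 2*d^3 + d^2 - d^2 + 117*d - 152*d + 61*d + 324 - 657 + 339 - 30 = -9*c^3 - 44*c^2 - 21*c*d^2 + 221*c - 2*d^3 + d*(-28*c^2 - 20*c + 26) - 24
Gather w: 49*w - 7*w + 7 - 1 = 42*w + 6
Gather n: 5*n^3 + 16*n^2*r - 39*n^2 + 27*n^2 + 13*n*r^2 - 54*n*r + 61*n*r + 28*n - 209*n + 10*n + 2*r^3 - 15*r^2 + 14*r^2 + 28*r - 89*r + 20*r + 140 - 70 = 5*n^3 + n^2*(16*r - 12) + n*(13*r^2 + 7*r - 171) + 2*r^3 - r^2 - 41*r + 70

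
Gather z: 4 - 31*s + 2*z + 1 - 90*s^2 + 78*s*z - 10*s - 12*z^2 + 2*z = -90*s^2 - 41*s - 12*z^2 + z*(78*s + 4) + 5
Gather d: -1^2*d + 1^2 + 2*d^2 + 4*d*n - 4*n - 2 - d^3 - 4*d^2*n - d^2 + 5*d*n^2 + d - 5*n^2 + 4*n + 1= -d^3 + d^2*(1 - 4*n) + d*(5*n^2 + 4*n) - 5*n^2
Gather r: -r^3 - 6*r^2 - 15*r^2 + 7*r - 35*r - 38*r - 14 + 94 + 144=-r^3 - 21*r^2 - 66*r + 224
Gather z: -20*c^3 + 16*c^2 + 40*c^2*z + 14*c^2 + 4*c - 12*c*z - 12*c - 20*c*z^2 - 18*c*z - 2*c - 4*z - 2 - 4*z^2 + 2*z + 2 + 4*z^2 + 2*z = -20*c^3 + 30*c^2 - 20*c*z^2 - 10*c + z*(40*c^2 - 30*c)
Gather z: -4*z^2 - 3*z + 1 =-4*z^2 - 3*z + 1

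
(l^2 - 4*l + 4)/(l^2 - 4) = (l - 2)/(l + 2)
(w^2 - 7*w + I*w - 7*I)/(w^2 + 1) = (w - 7)/(w - I)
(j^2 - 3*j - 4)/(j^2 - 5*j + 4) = (j + 1)/(j - 1)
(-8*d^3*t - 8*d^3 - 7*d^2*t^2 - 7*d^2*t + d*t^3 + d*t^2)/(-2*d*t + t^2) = d*(8*d^2*t + 8*d^2 + 7*d*t^2 + 7*d*t - t^3 - t^2)/(t*(2*d - t))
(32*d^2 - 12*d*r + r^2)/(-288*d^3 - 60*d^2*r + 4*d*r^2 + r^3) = (-4*d + r)/(36*d^2 + 12*d*r + r^2)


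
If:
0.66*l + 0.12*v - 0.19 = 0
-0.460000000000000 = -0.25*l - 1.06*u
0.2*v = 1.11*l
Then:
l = 0.14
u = 0.40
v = 0.80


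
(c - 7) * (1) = c - 7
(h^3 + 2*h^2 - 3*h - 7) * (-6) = -6*h^3 - 12*h^2 + 18*h + 42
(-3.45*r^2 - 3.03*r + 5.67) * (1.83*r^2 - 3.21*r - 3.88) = -6.3135*r^4 + 5.5296*r^3 + 33.4884*r^2 - 6.4443*r - 21.9996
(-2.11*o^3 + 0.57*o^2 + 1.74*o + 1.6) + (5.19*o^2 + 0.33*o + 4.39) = -2.11*o^3 + 5.76*o^2 + 2.07*o + 5.99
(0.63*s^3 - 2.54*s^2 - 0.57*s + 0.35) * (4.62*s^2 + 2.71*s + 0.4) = 2.9106*s^5 - 10.0275*s^4 - 9.2648*s^3 - 0.9437*s^2 + 0.7205*s + 0.14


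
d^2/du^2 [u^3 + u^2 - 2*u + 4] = 6*u + 2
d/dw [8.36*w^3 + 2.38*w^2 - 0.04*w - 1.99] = 25.08*w^2 + 4.76*w - 0.04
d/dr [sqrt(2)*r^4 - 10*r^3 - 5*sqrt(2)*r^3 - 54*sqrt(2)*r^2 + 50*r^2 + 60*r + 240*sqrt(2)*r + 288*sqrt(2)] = 4*sqrt(2)*r^3 - 30*r^2 - 15*sqrt(2)*r^2 - 108*sqrt(2)*r + 100*r + 60 + 240*sqrt(2)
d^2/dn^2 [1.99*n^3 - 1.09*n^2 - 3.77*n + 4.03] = 11.94*n - 2.18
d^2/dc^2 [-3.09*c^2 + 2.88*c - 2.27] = -6.18000000000000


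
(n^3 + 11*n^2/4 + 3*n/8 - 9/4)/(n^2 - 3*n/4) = n + 7/2 + 3/n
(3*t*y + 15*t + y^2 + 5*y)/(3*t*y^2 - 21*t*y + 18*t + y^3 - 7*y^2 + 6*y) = (y + 5)/(y^2 - 7*y + 6)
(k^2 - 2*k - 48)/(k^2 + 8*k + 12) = (k - 8)/(k + 2)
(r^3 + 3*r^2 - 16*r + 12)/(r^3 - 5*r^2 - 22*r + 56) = (r^2 + 5*r - 6)/(r^2 - 3*r - 28)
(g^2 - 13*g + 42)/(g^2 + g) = (g^2 - 13*g + 42)/(g*(g + 1))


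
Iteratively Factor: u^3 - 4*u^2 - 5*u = (u - 5)*(u^2 + u) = u*(u - 5)*(u + 1)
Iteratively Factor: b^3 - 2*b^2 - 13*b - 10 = (b + 1)*(b^2 - 3*b - 10) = (b - 5)*(b + 1)*(b + 2)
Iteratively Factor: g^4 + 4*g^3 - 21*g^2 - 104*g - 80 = (g + 4)*(g^3 - 21*g - 20) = (g + 4)^2*(g^2 - 4*g - 5) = (g - 5)*(g + 4)^2*(g + 1)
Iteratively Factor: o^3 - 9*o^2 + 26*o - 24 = (o - 3)*(o^2 - 6*o + 8) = (o - 3)*(o - 2)*(o - 4)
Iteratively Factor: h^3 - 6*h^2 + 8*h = (h - 2)*(h^2 - 4*h) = h*(h - 2)*(h - 4)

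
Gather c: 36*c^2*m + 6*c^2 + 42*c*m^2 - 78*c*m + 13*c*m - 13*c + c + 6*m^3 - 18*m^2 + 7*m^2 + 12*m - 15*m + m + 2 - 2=c^2*(36*m + 6) + c*(42*m^2 - 65*m - 12) + 6*m^3 - 11*m^2 - 2*m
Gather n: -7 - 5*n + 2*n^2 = 2*n^2 - 5*n - 7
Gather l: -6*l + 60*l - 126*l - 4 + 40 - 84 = -72*l - 48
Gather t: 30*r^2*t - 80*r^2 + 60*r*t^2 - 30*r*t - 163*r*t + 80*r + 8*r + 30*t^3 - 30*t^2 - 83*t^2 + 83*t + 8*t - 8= -80*r^2 + 88*r + 30*t^3 + t^2*(60*r - 113) + t*(30*r^2 - 193*r + 91) - 8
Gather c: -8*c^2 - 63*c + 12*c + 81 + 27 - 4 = -8*c^2 - 51*c + 104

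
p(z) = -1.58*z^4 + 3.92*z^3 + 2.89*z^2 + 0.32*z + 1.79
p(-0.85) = 0.37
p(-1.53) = -14.63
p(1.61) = 15.54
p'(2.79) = -29.27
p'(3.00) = -47.14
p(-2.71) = -141.09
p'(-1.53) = 41.64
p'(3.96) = -184.84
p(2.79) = 14.58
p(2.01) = 20.15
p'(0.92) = 10.67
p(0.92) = 6.45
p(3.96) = -96.74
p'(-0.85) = 7.78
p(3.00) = 6.62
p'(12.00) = -9157.84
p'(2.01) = 8.13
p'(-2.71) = 196.81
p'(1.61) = 13.73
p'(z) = -6.32*z^3 + 11.76*z^2 + 5.78*z + 0.32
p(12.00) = -25567.33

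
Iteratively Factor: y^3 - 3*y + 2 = (y - 1)*(y^2 + y - 2) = (y - 1)*(y + 2)*(y - 1)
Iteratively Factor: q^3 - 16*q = (q)*(q^2 - 16) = q*(q - 4)*(q + 4)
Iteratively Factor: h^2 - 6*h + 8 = (h - 2)*(h - 4)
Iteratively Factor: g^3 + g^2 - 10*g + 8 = (g - 2)*(g^2 + 3*g - 4) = (g - 2)*(g + 4)*(g - 1)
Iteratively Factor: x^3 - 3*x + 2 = (x - 1)*(x^2 + x - 2) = (x - 1)^2*(x + 2)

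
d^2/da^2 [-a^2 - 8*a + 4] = -2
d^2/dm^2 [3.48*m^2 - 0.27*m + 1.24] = 6.96000000000000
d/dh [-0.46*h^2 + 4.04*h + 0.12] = 4.04 - 0.92*h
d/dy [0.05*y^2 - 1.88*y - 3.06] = 0.1*y - 1.88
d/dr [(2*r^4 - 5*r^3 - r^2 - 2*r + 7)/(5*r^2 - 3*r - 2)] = (20*r^5 - 43*r^4 + 14*r^3 + 43*r^2 - 66*r + 25)/(25*r^4 - 30*r^3 - 11*r^2 + 12*r + 4)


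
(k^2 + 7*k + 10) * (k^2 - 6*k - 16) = k^4 + k^3 - 48*k^2 - 172*k - 160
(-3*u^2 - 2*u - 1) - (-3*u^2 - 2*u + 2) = -3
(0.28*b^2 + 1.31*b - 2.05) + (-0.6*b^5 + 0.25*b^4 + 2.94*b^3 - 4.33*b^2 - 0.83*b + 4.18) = -0.6*b^5 + 0.25*b^4 + 2.94*b^3 - 4.05*b^2 + 0.48*b + 2.13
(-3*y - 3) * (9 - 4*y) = 12*y^2 - 15*y - 27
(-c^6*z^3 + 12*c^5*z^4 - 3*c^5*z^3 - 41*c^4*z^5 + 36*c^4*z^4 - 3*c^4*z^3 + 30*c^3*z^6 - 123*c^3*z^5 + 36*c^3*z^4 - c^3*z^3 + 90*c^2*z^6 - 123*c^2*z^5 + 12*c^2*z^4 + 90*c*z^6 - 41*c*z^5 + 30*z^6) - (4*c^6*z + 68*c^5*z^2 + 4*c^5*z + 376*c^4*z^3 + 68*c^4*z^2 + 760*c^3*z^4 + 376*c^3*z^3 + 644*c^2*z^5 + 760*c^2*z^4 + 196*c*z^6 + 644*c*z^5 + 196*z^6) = -c^6*z^3 - 4*c^6*z + 12*c^5*z^4 - 3*c^5*z^3 - 68*c^5*z^2 - 4*c^5*z - 41*c^4*z^5 + 36*c^4*z^4 - 379*c^4*z^3 - 68*c^4*z^2 + 30*c^3*z^6 - 123*c^3*z^5 - 724*c^3*z^4 - 377*c^3*z^3 + 90*c^2*z^6 - 767*c^2*z^5 - 748*c^2*z^4 - 106*c*z^6 - 685*c*z^5 - 166*z^6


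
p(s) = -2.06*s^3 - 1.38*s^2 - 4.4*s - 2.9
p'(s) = -6.18*s^2 - 2.76*s - 4.4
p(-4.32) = 156.43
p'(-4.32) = -107.81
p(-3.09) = 58.30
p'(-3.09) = -54.88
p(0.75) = -7.85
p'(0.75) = -9.95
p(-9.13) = 1490.00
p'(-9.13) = -494.35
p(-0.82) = 0.92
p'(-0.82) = -6.29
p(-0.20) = -2.06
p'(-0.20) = -4.10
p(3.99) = -173.28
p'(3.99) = -113.80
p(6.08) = -543.66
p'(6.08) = -249.63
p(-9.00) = 1426.66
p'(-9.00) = -480.14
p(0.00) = -2.90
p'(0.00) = -4.40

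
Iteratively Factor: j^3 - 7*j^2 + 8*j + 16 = (j + 1)*(j^2 - 8*j + 16) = (j - 4)*(j + 1)*(j - 4)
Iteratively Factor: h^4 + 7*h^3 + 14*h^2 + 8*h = (h)*(h^3 + 7*h^2 + 14*h + 8) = h*(h + 2)*(h^2 + 5*h + 4) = h*(h + 2)*(h + 4)*(h + 1)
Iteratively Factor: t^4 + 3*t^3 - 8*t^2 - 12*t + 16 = (t - 1)*(t^3 + 4*t^2 - 4*t - 16) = (t - 1)*(t + 2)*(t^2 + 2*t - 8) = (t - 1)*(t + 2)*(t + 4)*(t - 2)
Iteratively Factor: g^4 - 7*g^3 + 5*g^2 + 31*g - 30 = (g + 2)*(g^3 - 9*g^2 + 23*g - 15) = (g - 1)*(g + 2)*(g^2 - 8*g + 15) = (g - 3)*(g - 1)*(g + 2)*(g - 5)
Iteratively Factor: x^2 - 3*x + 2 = (x - 2)*(x - 1)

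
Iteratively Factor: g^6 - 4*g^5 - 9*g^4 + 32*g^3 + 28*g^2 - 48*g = (g - 4)*(g^5 - 9*g^3 - 4*g^2 + 12*g) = g*(g - 4)*(g^4 - 9*g^2 - 4*g + 12) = g*(g - 4)*(g - 1)*(g^3 + g^2 - 8*g - 12) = g*(g - 4)*(g - 3)*(g - 1)*(g^2 + 4*g + 4) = g*(g - 4)*(g - 3)*(g - 1)*(g + 2)*(g + 2)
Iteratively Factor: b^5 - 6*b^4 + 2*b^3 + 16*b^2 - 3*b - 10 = (b + 1)*(b^4 - 7*b^3 + 9*b^2 + 7*b - 10) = (b - 5)*(b + 1)*(b^3 - 2*b^2 - b + 2) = (b - 5)*(b - 2)*(b + 1)*(b^2 - 1) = (b - 5)*(b - 2)*(b + 1)^2*(b - 1)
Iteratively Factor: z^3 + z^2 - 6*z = (z + 3)*(z^2 - 2*z) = (z - 2)*(z + 3)*(z)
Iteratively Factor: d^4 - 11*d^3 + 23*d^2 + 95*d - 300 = (d - 5)*(d^3 - 6*d^2 - 7*d + 60) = (d - 5)*(d + 3)*(d^2 - 9*d + 20) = (d - 5)^2*(d + 3)*(d - 4)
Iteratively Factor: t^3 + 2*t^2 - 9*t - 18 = (t + 3)*(t^2 - t - 6) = (t + 2)*(t + 3)*(t - 3)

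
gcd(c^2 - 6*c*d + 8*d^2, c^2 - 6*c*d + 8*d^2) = c^2 - 6*c*d + 8*d^2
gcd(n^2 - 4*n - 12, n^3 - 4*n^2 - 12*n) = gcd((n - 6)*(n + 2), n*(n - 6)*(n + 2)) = n^2 - 4*n - 12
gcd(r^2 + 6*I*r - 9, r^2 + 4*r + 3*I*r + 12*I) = r + 3*I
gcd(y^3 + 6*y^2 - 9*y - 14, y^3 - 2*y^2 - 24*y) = 1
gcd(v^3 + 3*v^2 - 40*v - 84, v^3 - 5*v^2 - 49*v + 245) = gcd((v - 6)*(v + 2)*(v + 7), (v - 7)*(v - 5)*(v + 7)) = v + 7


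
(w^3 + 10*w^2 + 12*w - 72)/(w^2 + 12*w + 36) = w - 2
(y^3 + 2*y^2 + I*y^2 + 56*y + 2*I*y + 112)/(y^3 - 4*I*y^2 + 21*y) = (y^2 + 2*y*(1 + 4*I) + 16*I)/(y*(y + 3*I))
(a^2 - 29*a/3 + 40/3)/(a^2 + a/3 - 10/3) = (a - 8)/(a + 2)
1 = 1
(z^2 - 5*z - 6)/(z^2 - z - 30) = (z + 1)/(z + 5)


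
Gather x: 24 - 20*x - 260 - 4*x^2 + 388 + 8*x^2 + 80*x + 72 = 4*x^2 + 60*x + 224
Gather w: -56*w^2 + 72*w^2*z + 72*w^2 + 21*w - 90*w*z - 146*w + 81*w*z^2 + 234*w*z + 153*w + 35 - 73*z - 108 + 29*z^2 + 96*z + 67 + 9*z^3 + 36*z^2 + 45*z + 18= w^2*(72*z + 16) + w*(81*z^2 + 144*z + 28) + 9*z^3 + 65*z^2 + 68*z + 12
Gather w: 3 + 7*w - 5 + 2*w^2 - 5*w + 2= 2*w^2 + 2*w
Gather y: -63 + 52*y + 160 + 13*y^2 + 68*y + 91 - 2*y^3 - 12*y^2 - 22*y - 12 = -2*y^3 + y^2 + 98*y + 176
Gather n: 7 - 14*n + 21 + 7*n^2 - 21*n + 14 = 7*n^2 - 35*n + 42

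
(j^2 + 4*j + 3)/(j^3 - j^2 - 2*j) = (j + 3)/(j*(j - 2))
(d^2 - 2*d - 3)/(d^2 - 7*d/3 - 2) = 3*(d + 1)/(3*d + 2)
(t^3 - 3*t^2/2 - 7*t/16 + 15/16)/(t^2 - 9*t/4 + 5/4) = t + 3/4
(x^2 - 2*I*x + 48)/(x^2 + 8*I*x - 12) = (x - 8*I)/(x + 2*I)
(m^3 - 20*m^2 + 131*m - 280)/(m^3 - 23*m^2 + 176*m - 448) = (m - 5)/(m - 8)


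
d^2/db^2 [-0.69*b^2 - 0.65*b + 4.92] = -1.38000000000000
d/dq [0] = 0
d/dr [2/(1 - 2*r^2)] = 8*r/(2*r^2 - 1)^2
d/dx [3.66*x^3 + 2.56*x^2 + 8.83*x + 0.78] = 10.98*x^2 + 5.12*x + 8.83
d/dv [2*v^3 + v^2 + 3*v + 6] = 6*v^2 + 2*v + 3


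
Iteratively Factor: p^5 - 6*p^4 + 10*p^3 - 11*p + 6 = (p - 1)*(p^4 - 5*p^3 + 5*p^2 + 5*p - 6) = (p - 2)*(p - 1)*(p^3 - 3*p^2 - p + 3) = (p - 2)*(p - 1)*(p + 1)*(p^2 - 4*p + 3) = (p - 2)*(p - 1)^2*(p + 1)*(p - 3)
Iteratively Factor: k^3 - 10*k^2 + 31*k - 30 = (k - 5)*(k^2 - 5*k + 6) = (k - 5)*(k - 3)*(k - 2)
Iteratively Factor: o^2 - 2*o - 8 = (o - 4)*(o + 2)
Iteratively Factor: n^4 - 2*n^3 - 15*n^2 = (n + 3)*(n^3 - 5*n^2) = n*(n + 3)*(n^2 - 5*n) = n^2*(n + 3)*(n - 5)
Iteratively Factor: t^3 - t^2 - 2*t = (t - 2)*(t^2 + t) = t*(t - 2)*(t + 1)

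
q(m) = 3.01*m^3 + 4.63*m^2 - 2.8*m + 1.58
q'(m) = 9.03*m^2 + 9.26*m - 2.8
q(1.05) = 7.23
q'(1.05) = 16.88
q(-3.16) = -38.32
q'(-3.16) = 58.11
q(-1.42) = 6.27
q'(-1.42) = 2.26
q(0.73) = 3.17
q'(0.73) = 8.77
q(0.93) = 5.40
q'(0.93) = 13.62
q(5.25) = 550.05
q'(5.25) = 294.70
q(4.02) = 260.69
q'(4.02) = 180.35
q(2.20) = 49.88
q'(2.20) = 61.28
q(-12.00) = -4499.38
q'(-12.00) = 1186.40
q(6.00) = 801.62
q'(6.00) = 377.84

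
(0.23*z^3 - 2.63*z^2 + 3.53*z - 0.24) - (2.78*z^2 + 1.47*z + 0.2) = 0.23*z^3 - 5.41*z^2 + 2.06*z - 0.44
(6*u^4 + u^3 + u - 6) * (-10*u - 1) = -60*u^5 - 16*u^4 - u^3 - 10*u^2 + 59*u + 6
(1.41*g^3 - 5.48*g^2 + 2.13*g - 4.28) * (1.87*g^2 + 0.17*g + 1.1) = 2.6367*g^5 - 10.0079*g^4 + 4.6025*g^3 - 13.6695*g^2 + 1.6154*g - 4.708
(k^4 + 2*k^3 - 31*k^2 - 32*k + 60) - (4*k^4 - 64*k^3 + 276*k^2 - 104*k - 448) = -3*k^4 + 66*k^3 - 307*k^2 + 72*k + 508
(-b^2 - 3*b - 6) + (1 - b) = -b^2 - 4*b - 5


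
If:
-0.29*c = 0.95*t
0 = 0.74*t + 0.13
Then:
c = 0.58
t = -0.18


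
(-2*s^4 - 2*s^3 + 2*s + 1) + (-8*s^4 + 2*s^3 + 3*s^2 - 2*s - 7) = -10*s^4 + 3*s^2 - 6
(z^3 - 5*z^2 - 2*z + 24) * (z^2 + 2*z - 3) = z^5 - 3*z^4 - 15*z^3 + 35*z^2 + 54*z - 72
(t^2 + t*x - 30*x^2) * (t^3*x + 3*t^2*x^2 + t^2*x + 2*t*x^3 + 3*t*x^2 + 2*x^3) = t^5*x + 4*t^4*x^2 + t^4*x - 25*t^3*x^3 + 4*t^3*x^2 - 88*t^2*x^4 - 25*t^2*x^3 - 60*t*x^5 - 88*t*x^4 - 60*x^5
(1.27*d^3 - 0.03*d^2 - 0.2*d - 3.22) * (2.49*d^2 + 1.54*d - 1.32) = 3.1623*d^5 + 1.8811*d^4 - 2.2206*d^3 - 8.2862*d^2 - 4.6948*d + 4.2504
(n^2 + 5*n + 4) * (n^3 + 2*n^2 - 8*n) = n^5 + 7*n^4 + 6*n^3 - 32*n^2 - 32*n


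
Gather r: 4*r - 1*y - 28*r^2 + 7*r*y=-28*r^2 + r*(7*y + 4) - y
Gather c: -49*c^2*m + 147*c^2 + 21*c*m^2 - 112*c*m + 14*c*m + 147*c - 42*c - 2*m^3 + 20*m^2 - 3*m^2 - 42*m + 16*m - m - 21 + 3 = c^2*(147 - 49*m) + c*(21*m^2 - 98*m + 105) - 2*m^3 + 17*m^2 - 27*m - 18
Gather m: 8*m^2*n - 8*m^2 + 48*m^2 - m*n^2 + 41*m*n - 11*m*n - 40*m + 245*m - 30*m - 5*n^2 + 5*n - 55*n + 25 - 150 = m^2*(8*n + 40) + m*(-n^2 + 30*n + 175) - 5*n^2 - 50*n - 125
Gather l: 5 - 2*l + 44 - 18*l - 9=40 - 20*l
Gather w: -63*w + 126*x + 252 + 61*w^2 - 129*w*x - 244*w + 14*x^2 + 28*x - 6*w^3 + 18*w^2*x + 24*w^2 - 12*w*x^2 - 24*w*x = -6*w^3 + w^2*(18*x + 85) + w*(-12*x^2 - 153*x - 307) + 14*x^2 + 154*x + 252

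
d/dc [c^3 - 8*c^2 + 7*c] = 3*c^2 - 16*c + 7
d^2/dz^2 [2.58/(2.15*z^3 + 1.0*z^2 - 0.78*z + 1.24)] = (-(33.282*z + 5.16)*(2.15*z^3 + 1.0*z^2 - 0.78*z + 1.24) + 2.58*(6.45*z^2 + 2.0*z - 0.78)*(12.9*z^2 + 4.0*z - 1.56))/(2.15*z^3 + 1.0*z^2 - 0.78*z + 1.24)^3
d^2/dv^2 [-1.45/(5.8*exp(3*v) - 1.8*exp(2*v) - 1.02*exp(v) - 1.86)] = (1.45*(-34.8*exp(2*v) + 7.2*exp(v) + 2.04)*(-17.4*exp(2*v) + 3.6*exp(v) + 1.02)*exp(v) + (75.69*exp(2*v) - 10.44*exp(v) - 1.479)*(-5.8*exp(3*v) + 1.8*exp(2*v) + 1.02*exp(v) + 1.86))*exp(v)/(-5.8*exp(3*v) + 1.8*exp(2*v) + 1.02*exp(v) + 1.86)^3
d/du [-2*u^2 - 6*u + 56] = -4*u - 6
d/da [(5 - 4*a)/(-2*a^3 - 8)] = (-8*a^3 + 15*a^2 + 16)/(2*(a^6 + 8*a^3 + 16))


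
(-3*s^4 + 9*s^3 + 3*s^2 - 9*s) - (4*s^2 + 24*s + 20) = -3*s^4 + 9*s^3 - s^2 - 33*s - 20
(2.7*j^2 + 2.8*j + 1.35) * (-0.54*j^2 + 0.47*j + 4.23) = -1.458*j^4 - 0.243*j^3 + 12.008*j^2 + 12.4785*j + 5.7105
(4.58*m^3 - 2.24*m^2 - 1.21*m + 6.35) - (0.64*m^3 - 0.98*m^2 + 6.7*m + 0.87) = 3.94*m^3 - 1.26*m^2 - 7.91*m + 5.48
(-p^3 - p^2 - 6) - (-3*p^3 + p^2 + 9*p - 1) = 2*p^3 - 2*p^2 - 9*p - 5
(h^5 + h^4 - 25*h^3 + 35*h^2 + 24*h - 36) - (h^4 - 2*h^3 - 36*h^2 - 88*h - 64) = h^5 - 23*h^3 + 71*h^2 + 112*h + 28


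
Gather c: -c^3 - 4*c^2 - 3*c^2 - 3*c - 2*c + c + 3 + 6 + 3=-c^3 - 7*c^2 - 4*c + 12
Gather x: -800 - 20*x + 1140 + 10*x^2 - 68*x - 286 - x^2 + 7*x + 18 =9*x^2 - 81*x + 72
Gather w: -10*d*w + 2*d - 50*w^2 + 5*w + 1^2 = 2*d - 50*w^2 + w*(5 - 10*d) + 1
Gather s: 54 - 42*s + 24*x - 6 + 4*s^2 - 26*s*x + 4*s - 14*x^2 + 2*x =4*s^2 + s*(-26*x - 38) - 14*x^2 + 26*x + 48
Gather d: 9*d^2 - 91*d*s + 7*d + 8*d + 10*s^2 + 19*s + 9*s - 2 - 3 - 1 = 9*d^2 + d*(15 - 91*s) + 10*s^2 + 28*s - 6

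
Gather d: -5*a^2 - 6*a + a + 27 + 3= -5*a^2 - 5*a + 30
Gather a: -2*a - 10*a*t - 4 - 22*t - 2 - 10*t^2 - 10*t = a*(-10*t - 2) - 10*t^2 - 32*t - 6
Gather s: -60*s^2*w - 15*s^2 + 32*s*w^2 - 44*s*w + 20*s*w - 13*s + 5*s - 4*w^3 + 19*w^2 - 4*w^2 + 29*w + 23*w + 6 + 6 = s^2*(-60*w - 15) + s*(32*w^2 - 24*w - 8) - 4*w^3 + 15*w^2 + 52*w + 12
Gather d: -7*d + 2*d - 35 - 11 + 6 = -5*d - 40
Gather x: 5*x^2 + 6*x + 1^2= 5*x^2 + 6*x + 1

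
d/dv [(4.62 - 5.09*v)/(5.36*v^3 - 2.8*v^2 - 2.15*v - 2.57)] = (54.5648*v^3 - 88.5416*v^2 + 25.872*v + 23.0143)/(28.7296*v^6 - 30.016*v^5 - 15.208*v^4 - 15.5104*v^3 + 19.0145*v^2 + 11.051*v + 6.6049)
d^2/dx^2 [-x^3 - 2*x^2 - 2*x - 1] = -6*x - 4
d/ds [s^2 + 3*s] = 2*s + 3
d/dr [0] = 0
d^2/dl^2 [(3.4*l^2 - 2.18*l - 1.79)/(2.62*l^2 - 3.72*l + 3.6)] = (36.346736*l^3 - 266.136456*l^2 + 228.046896*l + 13.963968)/(17.984728*l^6 - 76.606704*l^5 + 182.905344*l^4 - 262.001088*l^3 + 251.32032*l^2 - 144.6336*l + 46.656)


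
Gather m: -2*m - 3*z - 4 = -2*m - 3*z - 4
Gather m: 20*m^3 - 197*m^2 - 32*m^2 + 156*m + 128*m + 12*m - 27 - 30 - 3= 20*m^3 - 229*m^2 + 296*m - 60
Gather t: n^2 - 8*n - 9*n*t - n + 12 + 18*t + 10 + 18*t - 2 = n^2 - 9*n + t*(36 - 9*n) + 20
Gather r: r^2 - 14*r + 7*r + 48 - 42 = r^2 - 7*r + 6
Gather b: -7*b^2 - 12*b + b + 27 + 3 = -7*b^2 - 11*b + 30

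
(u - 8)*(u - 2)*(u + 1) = u^3 - 9*u^2 + 6*u + 16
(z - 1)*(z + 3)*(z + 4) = z^3 + 6*z^2 + 5*z - 12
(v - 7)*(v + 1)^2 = v^3 - 5*v^2 - 13*v - 7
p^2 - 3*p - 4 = (p - 4)*(p + 1)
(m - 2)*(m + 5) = m^2 + 3*m - 10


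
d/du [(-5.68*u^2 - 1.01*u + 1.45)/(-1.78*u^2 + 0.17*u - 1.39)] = (-2.7634*u^2 + 20.9524*u + 1.1574)/(3.1684*u^4 - 0.6052*u^3 + 4.9773*u^2 - 0.4726*u + 1.9321)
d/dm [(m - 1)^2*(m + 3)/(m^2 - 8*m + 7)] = (m^2 - 14*m - 11)/(m^2 - 14*m + 49)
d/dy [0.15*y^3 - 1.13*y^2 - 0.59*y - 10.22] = 0.45*y^2 - 2.26*y - 0.59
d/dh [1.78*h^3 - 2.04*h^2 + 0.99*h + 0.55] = 5.34*h^2 - 4.08*h + 0.99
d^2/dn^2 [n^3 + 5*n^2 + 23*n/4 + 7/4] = 6*n + 10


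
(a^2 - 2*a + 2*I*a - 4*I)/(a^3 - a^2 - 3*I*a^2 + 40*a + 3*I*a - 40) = (a^2 + 2*a*(-1 + I) - 4*I)/(a^3 - a^2*(1 + 3*I) + a*(40 + 3*I) - 40)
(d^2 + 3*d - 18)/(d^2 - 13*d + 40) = (d^2 + 3*d - 18)/(d^2 - 13*d + 40)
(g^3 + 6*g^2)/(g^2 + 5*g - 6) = g^2/(g - 1)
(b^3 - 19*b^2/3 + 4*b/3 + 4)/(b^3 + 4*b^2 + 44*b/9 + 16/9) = 3*(b^2 - 7*b + 6)/(3*b^2 + 10*b + 8)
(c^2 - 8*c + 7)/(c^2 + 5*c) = (c^2 - 8*c + 7)/(c*(c + 5))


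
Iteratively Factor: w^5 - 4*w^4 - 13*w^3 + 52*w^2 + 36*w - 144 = (w - 3)*(w^4 - w^3 - 16*w^2 + 4*w + 48) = (w - 3)*(w + 2)*(w^3 - 3*w^2 - 10*w + 24) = (w - 3)*(w + 2)*(w + 3)*(w^2 - 6*w + 8) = (w - 3)*(w - 2)*(w + 2)*(w + 3)*(w - 4)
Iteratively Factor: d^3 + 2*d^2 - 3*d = (d - 1)*(d^2 + 3*d) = d*(d - 1)*(d + 3)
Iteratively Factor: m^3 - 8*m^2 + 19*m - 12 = (m - 4)*(m^2 - 4*m + 3) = (m - 4)*(m - 1)*(m - 3)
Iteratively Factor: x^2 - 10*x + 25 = (x - 5)*(x - 5)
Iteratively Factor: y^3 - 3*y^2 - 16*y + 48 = (y - 4)*(y^2 + y - 12) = (y - 4)*(y + 4)*(y - 3)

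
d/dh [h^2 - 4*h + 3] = 2*h - 4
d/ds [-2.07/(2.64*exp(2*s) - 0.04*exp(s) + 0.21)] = (10.9296*exp(s) - 0.0828)*exp(s)/(2.64*exp(2*s) - 0.04*exp(s) + 0.21)^2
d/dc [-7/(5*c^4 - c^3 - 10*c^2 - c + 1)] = 7*(20*c^3 - 3*c^2 - 20*c - 1)/(-5*c^4 + c^3 + 10*c^2 + c - 1)^2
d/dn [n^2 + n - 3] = 2*n + 1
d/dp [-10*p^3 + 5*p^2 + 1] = 10*p*(1 - 3*p)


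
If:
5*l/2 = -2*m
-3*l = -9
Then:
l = 3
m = -15/4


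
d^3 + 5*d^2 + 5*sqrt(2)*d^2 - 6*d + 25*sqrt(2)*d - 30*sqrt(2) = (d - 1)*(d + 6)*(d + 5*sqrt(2))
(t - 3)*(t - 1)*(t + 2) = t^3 - 2*t^2 - 5*t + 6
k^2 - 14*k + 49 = (k - 7)^2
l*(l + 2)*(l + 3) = l^3 + 5*l^2 + 6*l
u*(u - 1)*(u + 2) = u^3 + u^2 - 2*u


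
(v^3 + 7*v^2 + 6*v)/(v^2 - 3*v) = (v^2 + 7*v + 6)/(v - 3)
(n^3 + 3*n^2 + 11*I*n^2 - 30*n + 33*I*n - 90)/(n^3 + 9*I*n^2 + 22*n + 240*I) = (n^2 + n*(3 + 5*I) + 15*I)/(n^2 + 3*I*n + 40)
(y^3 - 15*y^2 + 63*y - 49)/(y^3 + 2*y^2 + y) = (y^3 - 15*y^2 + 63*y - 49)/(y*(y^2 + 2*y + 1))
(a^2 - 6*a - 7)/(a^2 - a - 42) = (a + 1)/(a + 6)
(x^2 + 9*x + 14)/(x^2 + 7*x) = (x + 2)/x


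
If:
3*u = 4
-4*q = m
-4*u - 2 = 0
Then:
No Solution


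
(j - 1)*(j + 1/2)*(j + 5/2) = j^3 + 2*j^2 - 7*j/4 - 5/4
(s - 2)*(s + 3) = s^2 + s - 6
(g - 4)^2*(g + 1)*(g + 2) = g^4 - 5*g^3 - 6*g^2 + 32*g + 32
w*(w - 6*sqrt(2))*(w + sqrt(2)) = w^3 - 5*sqrt(2)*w^2 - 12*w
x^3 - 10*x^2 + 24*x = x*(x - 6)*(x - 4)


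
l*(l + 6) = l^2 + 6*l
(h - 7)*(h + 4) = h^2 - 3*h - 28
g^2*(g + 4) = g^3 + 4*g^2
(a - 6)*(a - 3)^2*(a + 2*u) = a^4 + 2*a^3*u - 12*a^3 - 24*a^2*u + 45*a^2 + 90*a*u - 54*a - 108*u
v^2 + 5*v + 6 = (v + 2)*(v + 3)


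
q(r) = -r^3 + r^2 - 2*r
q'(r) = -3*r^2 + 2*r - 2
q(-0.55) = 1.57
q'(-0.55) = -4.01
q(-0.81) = 2.81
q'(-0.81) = -5.59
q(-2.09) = 17.68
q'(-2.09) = -19.28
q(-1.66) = 10.65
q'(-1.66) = -13.59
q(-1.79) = 12.52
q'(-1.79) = -15.19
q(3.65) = -42.60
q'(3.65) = -34.67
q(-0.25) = 0.58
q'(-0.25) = -2.69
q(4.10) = -60.31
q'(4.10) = -44.23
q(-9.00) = 828.00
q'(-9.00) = -263.00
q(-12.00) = 1896.00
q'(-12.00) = -458.00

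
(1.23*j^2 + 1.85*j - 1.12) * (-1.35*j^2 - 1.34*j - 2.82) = -1.6605*j^4 - 4.1457*j^3 - 4.4356*j^2 - 3.7162*j + 3.1584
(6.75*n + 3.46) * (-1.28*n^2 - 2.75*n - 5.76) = -8.64*n^3 - 22.9913*n^2 - 48.395*n - 19.9296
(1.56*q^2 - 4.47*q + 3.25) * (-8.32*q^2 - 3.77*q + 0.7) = -12.9792*q^4 + 31.3092*q^3 - 9.0961*q^2 - 15.3815*q + 2.275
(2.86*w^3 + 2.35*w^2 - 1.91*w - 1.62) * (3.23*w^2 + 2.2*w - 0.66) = 9.2378*w^5 + 13.8825*w^4 - 2.8869*w^3 - 10.9856*w^2 - 2.3034*w + 1.0692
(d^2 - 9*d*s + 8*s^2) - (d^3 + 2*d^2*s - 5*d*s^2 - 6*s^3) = -d^3 - 2*d^2*s + d^2 + 5*d*s^2 - 9*d*s + 6*s^3 + 8*s^2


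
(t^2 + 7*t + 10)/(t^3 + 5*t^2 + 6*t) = (t + 5)/(t*(t + 3))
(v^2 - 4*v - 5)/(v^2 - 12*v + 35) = (v + 1)/(v - 7)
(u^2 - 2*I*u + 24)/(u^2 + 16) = (u - 6*I)/(u - 4*I)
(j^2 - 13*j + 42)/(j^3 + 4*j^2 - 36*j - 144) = (j - 7)/(j^2 + 10*j + 24)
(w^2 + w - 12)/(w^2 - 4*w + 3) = (w + 4)/(w - 1)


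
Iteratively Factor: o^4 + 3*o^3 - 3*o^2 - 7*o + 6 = (o + 3)*(o^3 - 3*o + 2) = (o - 1)*(o + 3)*(o^2 + o - 2) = (o - 1)*(o + 2)*(o + 3)*(o - 1)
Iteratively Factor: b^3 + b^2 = (b + 1)*(b^2) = b*(b + 1)*(b)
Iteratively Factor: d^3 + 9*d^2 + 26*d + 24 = (d + 3)*(d^2 + 6*d + 8) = (d + 2)*(d + 3)*(d + 4)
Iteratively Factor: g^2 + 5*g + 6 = (g + 2)*(g + 3)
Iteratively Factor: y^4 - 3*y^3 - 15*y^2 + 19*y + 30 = (y + 3)*(y^3 - 6*y^2 + 3*y + 10) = (y - 2)*(y + 3)*(y^2 - 4*y - 5) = (y - 5)*(y - 2)*(y + 3)*(y + 1)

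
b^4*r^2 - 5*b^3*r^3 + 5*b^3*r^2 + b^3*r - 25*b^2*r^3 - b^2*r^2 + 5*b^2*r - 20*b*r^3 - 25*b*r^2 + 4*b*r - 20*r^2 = (b + 4)*(b - 5*r)*(b*r + 1)*(b*r + r)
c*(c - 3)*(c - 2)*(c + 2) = c^4 - 3*c^3 - 4*c^2 + 12*c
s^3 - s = s*(s - 1)*(s + 1)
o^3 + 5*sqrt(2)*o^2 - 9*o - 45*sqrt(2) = (o - 3)*(o + 3)*(o + 5*sqrt(2))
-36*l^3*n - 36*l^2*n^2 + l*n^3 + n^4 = n*(-6*l + n)*(l + n)*(6*l + n)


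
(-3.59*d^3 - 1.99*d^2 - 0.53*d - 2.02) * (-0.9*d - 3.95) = 3.231*d^4 + 15.9715*d^3 + 8.3375*d^2 + 3.9115*d + 7.979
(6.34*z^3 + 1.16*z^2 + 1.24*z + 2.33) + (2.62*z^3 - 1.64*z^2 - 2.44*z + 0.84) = 8.96*z^3 - 0.48*z^2 - 1.2*z + 3.17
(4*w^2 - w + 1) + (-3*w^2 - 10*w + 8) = w^2 - 11*w + 9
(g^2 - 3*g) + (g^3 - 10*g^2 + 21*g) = g^3 - 9*g^2 + 18*g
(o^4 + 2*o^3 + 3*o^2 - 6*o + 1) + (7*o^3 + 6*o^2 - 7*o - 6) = o^4 + 9*o^3 + 9*o^2 - 13*o - 5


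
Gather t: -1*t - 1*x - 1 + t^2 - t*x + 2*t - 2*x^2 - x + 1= t^2 + t*(1 - x) - 2*x^2 - 2*x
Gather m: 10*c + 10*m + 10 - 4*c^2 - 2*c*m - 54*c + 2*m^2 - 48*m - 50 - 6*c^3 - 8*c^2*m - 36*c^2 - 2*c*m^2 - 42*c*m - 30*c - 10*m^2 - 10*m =-6*c^3 - 40*c^2 - 74*c + m^2*(-2*c - 8) + m*(-8*c^2 - 44*c - 48) - 40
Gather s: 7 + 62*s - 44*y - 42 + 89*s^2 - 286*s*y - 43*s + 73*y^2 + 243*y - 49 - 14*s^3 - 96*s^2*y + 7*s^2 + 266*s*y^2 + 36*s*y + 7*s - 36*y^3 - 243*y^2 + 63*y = -14*s^3 + s^2*(96 - 96*y) + s*(266*y^2 - 250*y + 26) - 36*y^3 - 170*y^2 + 262*y - 84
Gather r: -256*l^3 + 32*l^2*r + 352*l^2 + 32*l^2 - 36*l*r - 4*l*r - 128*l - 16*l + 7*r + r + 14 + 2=-256*l^3 + 384*l^2 - 144*l + r*(32*l^2 - 40*l + 8) + 16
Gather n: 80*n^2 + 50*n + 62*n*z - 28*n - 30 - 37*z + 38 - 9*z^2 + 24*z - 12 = 80*n^2 + n*(62*z + 22) - 9*z^2 - 13*z - 4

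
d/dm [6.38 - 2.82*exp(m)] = -2.82*exp(m)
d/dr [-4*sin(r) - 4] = -4*cos(r)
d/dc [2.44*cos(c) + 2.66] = -2.44*sin(c)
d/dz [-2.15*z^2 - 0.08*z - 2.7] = -4.3*z - 0.08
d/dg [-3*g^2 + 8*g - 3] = 8 - 6*g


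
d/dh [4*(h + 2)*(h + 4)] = 8*h + 24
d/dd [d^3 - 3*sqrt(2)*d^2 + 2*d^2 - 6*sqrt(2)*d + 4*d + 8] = 3*d^2 - 6*sqrt(2)*d + 4*d - 6*sqrt(2) + 4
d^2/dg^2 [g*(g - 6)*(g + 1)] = 6*g - 10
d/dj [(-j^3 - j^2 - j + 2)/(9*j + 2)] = (-18*j^3 - 15*j^2 - 4*j - 20)/(81*j^2 + 36*j + 4)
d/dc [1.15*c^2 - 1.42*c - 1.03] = 2.3*c - 1.42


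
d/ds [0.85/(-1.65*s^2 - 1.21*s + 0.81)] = (2.805*s + 1.0285)/(1.65*s^2 + 1.21*s - 0.81)^2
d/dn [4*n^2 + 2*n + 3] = 8*n + 2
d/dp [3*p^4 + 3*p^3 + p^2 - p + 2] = 12*p^3 + 9*p^2 + 2*p - 1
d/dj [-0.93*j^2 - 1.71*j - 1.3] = -1.86*j - 1.71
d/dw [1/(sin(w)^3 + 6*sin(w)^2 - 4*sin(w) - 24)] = (-3*sin(w)^2 - 12*sin(w) + 4)*cos(w)/(sin(w)^3 + 6*sin(w)^2 - 4*sin(w) - 24)^2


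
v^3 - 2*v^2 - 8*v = v*(v - 4)*(v + 2)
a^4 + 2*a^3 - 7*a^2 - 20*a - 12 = (a - 3)*(a + 1)*(a + 2)^2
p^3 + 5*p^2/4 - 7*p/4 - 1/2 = (p - 1)*(p + 1/4)*(p + 2)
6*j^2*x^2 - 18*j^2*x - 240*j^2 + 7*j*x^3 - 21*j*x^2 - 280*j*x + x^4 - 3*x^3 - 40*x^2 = (j + x)*(6*j + x)*(x - 8)*(x + 5)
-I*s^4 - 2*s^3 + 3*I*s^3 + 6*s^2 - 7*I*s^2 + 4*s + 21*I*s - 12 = (s - 3)*(s - 4*I)*(s + I)*(-I*s + 1)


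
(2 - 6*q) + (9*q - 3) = 3*q - 1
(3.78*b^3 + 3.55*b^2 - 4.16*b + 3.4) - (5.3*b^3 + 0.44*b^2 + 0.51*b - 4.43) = -1.52*b^3 + 3.11*b^2 - 4.67*b + 7.83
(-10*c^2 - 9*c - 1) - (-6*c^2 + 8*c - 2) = -4*c^2 - 17*c + 1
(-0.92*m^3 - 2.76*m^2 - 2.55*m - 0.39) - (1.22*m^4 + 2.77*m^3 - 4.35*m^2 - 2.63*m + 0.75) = -1.22*m^4 - 3.69*m^3 + 1.59*m^2 + 0.0800000000000001*m - 1.14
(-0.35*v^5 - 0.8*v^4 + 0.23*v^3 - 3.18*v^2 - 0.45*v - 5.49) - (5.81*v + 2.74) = -0.35*v^5 - 0.8*v^4 + 0.23*v^3 - 3.18*v^2 - 6.26*v - 8.23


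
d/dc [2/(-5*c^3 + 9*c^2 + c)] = 2*(15*c^2 - 18*c - 1)/(c^2*(-5*c^2 + 9*c + 1)^2)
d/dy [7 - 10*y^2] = -20*y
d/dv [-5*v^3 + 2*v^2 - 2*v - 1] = -15*v^2 + 4*v - 2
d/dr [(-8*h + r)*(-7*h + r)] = -15*h + 2*r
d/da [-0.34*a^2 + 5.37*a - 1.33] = 5.37 - 0.68*a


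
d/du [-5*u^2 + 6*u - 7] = 6 - 10*u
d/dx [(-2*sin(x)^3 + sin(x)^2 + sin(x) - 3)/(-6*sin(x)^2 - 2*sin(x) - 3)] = (12*sin(x)^4 + 8*sin(x)^3 + 22*sin(x)^2 - 42*sin(x) - 9)*cos(x)/(6*sin(x)^2 + 2*sin(x) + 3)^2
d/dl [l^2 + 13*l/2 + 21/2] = 2*l + 13/2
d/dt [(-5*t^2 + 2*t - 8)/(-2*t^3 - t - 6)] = (2*(5*t - 1)*(2*t^3 + t + 6) - (6*t^2 + 1)*(5*t^2 - 2*t + 8))/(2*t^3 + t + 6)^2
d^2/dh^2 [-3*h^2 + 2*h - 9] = -6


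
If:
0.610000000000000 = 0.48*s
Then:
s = 1.27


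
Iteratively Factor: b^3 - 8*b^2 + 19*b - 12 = (b - 3)*(b^2 - 5*b + 4) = (b - 3)*(b - 1)*(b - 4)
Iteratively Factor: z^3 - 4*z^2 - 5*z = (z + 1)*(z^2 - 5*z) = (z - 5)*(z + 1)*(z)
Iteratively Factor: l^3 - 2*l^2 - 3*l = (l - 3)*(l^2 + l) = l*(l - 3)*(l + 1)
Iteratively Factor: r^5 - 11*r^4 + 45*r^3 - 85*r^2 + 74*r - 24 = (r - 3)*(r^4 - 8*r^3 + 21*r^2 - 22*r + 8) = (r - 3)*(r - 1)*(r^3 - 7*r^2 + 14*r - 8) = (r - 3)*(r - 1)^2*(r^2 - 6*r + 8) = (r - 4)*(r - 3)*(r - 1)^2*(r - 2)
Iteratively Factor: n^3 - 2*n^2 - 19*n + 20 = (n + 4)*(n^2 - 6*n + 5) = (n - 1)*(n + 4)*(n - 5)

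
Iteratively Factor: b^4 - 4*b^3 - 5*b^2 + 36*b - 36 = (b + 3)*(b^3 - 7*b^2 + 16*b - 12) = (b - 3)*(b + 3)*(b^2 - 4*b + 4) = (b - 3)*(b - 2)*(b + 3)*(b - 2)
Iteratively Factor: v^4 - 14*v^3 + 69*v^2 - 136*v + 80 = (v - 5)*(v^3 - 9*v^2 + 24*v - 16) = (v - 5)*(v - 4)*(v^2 - 5*v + 4) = (v - 5)*(v - 4)^2*(v - 1)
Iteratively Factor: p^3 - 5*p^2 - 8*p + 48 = (p - 4)*(p^2 - p - 12) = (p - 4)*(p + 3)*(p - 4)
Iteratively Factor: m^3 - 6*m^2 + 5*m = (m)*(m^2 - 6*m + 5) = m*(m - 5)*(m - 1)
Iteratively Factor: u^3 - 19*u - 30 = (u + 3)*(u^2 - 3*u - 10) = (u + 2)*(u + 3)*(u - 5)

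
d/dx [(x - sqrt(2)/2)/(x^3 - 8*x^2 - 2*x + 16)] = (x^3 - 8*x^2 - 2*x + (2*x - sqrt(2))*(-3*x^2 + 16*x + 2)/2 + 16)/(x^3 - 8*x^2 - 2*x + 16)^2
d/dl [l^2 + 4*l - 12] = 2*l + 4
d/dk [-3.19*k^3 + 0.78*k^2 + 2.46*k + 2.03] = -9.57*k^2 + 1.56*k + 2.46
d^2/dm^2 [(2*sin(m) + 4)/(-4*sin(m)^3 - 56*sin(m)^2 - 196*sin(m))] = (2*sin(m)^2 + 2*sin(m) + 25 + 37/sin(m) - 56/sin(m)^2 - 98/sin(m)^3)/(sin(m) + 7)^4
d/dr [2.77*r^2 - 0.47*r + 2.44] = 5.54*r - 0.47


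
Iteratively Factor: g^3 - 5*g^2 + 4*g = (g - 1)*(g^2 - 4*g) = (g - 4)*(g - 1)*(g)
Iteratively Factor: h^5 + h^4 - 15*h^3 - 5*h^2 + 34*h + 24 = (h + 1)*(h^4 - 15*h^2 + 10*h + 24) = (h + 1)*(h + 4)*(h^3 - 4*h^2 + h + 6) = (h - 2)*(h + 1)*(h + 4)*(h^2 - 2*h - 3) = (h - 3)*(h - 2)*(h + 1)*(h + 4)*(h + 1)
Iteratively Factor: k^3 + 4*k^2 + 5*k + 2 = (k + 2)*(k^2 + 2*k + 1) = (k + 1)*(k + 2)*(k + 1)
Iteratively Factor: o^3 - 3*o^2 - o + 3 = (o - 3)*(o^2 - 1) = (o - 3)*(o + 1)*(o - 1)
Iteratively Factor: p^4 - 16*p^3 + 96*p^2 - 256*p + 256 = (p - 4)*(p^3 - 12*p^2 + 48*p - 64) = (p - 4)^2*(p^2 - 8*p + 16) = (p - 4)^3*(p - 4)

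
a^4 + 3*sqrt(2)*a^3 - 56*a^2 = a^2*(a - 4*sqrt(2))*(a + 7*sqrt(2))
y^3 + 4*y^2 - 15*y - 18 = (y - 3)*(y + 1)*(y + 6)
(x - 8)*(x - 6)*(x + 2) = x^3 - 12*x^2 + 20*x + 96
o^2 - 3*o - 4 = (o - 4)*(o + 1)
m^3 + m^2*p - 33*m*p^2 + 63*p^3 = (m - 3*p)^2*(m + 7*p)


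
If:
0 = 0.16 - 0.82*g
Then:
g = 0.20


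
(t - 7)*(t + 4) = t^2 - 3*t - 28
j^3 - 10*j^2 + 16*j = j*(j - 8)*(j - 2)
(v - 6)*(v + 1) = v^2 - 5*v - 6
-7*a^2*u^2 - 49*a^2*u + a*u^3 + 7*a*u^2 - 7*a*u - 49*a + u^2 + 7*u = (-7*a + u)*(u + 7)*(a*u + 1)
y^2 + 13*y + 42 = (y + 6)*(y + 7)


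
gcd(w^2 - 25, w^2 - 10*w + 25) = w - 5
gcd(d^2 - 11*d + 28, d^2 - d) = 1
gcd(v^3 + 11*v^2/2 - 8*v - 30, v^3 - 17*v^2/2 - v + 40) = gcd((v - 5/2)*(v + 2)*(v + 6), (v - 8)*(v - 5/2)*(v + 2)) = v^2 - v/2 - 5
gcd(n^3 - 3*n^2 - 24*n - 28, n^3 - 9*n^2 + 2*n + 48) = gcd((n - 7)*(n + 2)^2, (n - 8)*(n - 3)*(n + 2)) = n + 2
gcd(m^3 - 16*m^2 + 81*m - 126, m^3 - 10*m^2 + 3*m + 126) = m^2 - 13*m + 42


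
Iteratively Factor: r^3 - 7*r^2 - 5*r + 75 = (r + 3)*(r^2 - 10*r + 25) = (r - 5)*(r + 3)*(r - 5)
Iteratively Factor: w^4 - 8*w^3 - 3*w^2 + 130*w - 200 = (w - 5)*(w^3 - 3*w^2 - 18*w + 40) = (w - 5)^2*(w^2 + 2*w - 8) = (w - 5)^2*(w + 4)*(w - 2)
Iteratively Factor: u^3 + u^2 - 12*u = (u + 4)*(u^2 - 3*u) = (u - 3)*(u + 4)*(u)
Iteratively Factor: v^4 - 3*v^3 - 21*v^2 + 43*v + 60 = (v + 1)*(v^3 - 4*v^2 - 17*v + 60) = (v + 1)*(v + 4)*(v^2 - 8*v + 15) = (v - 3)*(v + 1)*(v + 4)*(v - 5)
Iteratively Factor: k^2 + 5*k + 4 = (k + 1)*(k + 4)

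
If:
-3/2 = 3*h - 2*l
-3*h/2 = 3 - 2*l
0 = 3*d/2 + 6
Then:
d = -4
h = 1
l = 9/4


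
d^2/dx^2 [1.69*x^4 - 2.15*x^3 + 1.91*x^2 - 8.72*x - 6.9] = 20.28*x^2 - 12.9*x + 3.82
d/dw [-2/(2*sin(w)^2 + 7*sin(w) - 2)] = 2*(4*sin(w) + 7)*cos(w)/(7*sin(w) - 2*cos(w)^2)^2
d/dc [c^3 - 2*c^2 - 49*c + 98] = 3*c^2 - 4*c - 49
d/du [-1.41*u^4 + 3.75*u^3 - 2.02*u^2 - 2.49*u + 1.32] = -5.64*u^3 + 11.25*u^2 - 4.04*u - 2.49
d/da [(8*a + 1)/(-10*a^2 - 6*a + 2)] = (40*a^2 + 10*a + 11)/(2*(25*a^4 + 30*a^3 - a^2 - 6*a + 1))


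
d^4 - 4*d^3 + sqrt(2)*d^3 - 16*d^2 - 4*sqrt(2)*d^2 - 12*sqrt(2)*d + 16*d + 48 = (d - 6)*(d + 2)*(d - sqrt(2))*(d + 2*sqrt(2))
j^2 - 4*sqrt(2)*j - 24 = (j - 6*sqrt(2))*(j + 2*sqrt(2))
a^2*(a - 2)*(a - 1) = a^4 - 3*a^3 + 2*a^2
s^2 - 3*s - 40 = (s - 8)*(s + 5)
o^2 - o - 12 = (o - 4)*(o + 3)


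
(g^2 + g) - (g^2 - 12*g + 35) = 13*g - 35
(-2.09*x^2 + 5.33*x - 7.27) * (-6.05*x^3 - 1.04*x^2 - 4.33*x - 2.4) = 12.6445*x^5 - 30.0729*x^4 + 47.49*x^3 - 10.5021*x^2 + 18.6871*x + 17.448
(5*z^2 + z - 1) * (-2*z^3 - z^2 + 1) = -10*z^5 - 7*z^4 + z^3 + 6*z^2 + z - 1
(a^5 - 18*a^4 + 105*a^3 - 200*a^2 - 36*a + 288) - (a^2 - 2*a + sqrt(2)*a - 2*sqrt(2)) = a^5 - 18*a^4 + 105*a^3 - 201*a^2 - 34*a - sqrt(2)*a + 2*sqrt(2) + 288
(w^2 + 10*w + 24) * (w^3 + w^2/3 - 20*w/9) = w^5 + 31*w^4/3 + 226*w^3/9 - 128*w^2/9 - 160*w/3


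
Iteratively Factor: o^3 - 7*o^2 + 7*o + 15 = (o + 1)*(o^2 - 8*o + 15) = (o - 5)*(o + 1)*(o - 3)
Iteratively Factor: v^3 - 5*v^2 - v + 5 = (v - 5)*(v^2 - 1) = (v - 5)*(v - 1)*(v + 1)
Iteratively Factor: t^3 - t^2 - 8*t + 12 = (t - 2)*(t^2 + t - 6) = (t - 2)^2*(t + 3)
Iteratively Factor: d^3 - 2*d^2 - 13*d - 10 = (d + 1)*(d^2 - 3*d - 10) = (d + 1)*(d + 2)*(d - 5)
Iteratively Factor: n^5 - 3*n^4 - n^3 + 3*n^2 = (n + 1)*(n^4 - 4*n^3 + 3*n^2) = (n - 1)*(n + 1)*(n^3 - 3*n^2) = (n - 3)*(n - 1)*(n + 1)*(n^2) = n*(n - 3)*(n - 1)*(n + 1)*(n)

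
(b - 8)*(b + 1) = b^2 - 7*b - 8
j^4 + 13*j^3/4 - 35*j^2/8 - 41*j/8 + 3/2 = (j - 3/2)*(j - 1/4)*(j + 1)*(j + 4)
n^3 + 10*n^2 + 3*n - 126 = (n - 3)*(n + 6)*(n + 7)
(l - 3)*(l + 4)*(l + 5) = l^3 + 6*l^2 - 7*l - 60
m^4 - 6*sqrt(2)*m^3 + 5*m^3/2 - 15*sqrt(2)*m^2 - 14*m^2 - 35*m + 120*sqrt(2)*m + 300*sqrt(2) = (m + 5/2)*(m - 5*sqrt(2))*(m - 4*sqrt(2))*(m + 3*sqrt(2))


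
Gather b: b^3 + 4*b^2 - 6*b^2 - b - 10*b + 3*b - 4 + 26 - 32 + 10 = b^3 - 2*b^2 - 8*b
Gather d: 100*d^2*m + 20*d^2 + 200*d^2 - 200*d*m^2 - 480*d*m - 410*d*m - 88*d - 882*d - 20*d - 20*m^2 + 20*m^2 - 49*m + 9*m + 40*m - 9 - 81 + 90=d^2*(100*m + 220) + d*(-200*m^2 - 890*m - 990)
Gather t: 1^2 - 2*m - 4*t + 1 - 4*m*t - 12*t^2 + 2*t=-2*m - 12*t^2 + t*(-4*m - 2) + 2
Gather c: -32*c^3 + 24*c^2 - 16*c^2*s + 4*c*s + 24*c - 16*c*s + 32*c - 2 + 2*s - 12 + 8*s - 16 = -32*c^3 + c^2*(24 - 16*s) + c*(56 - 12*s) + 10*s - 30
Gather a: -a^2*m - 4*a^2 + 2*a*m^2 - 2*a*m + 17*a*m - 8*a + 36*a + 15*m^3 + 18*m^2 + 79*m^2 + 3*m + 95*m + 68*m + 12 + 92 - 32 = a^2*(-m - 4) + a*(2*m^2 + 15*m + 28) + 15*m^3 + 97*m^2 + 166*m + 72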